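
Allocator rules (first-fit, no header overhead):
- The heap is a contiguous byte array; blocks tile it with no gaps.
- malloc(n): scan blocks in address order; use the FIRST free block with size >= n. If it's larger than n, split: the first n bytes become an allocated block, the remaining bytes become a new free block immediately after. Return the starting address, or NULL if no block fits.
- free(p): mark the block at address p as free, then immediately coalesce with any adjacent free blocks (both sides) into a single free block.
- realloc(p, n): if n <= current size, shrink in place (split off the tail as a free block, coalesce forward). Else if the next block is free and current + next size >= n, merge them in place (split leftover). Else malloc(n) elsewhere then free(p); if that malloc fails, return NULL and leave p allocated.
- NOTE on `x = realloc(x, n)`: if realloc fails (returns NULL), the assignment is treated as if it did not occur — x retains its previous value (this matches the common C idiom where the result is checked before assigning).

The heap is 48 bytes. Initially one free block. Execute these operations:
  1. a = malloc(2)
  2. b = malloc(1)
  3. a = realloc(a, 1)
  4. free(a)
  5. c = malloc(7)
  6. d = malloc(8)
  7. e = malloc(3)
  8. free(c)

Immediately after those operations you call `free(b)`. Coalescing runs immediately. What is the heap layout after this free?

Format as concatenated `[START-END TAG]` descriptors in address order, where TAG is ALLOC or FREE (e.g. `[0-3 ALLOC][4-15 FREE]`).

Op 1: a = malloc(2) -> a = 0; heap: [0-1 ALLOC][2-47 FREE]
Op 2: b = malloc(1) -> b = 2; heap: [0-1 ALLOC][2-2 ALLOC][3-47 FREE]
Op 3: a = realloc(a, 1) -> a = 0; heap: [0-0 ALLOC][1-1 FREE][2-2 ALLOC][3-47 FREE]
Op 4: free(a) -> (freed a); heap: [0-1 FREE][2-2 ALLOC][3-47 FREE]
Op 5: c = malloc(7) -> c = 3; heap: [0-1 FREE][2-2 ALLOC][3-9 ALLOC][10-47 FREE]
Op 6: d = malloc(8) -> d = 10; heap: [0-1 FREE][2-2 ALLOC][3-9 ALLOC][10-17 ALLOC][18-47 FREE]
Op 7: e = malloc(3) -> e = 18; heap: [0-1 FREE][2-2 ALLOC][3-9 ALLOC][10-17 ALLOC][18-20 ALLOC][21-47 FREE]
Op 8: free(c) -> (freed c); heap: [0-1 FREE][2-2 ALLOC][3-9 FREE][10-17 ALLOC][18-20 ALLOC][21-47 FREE]
free(b): b = 2 -> block [2-2 ALLOC]; mark free, coalesce with adjacent free neighbors -> [0-9 FREE][10-17 ALLOC][18-20 ALLOC][21-47 FREE]

Answer: [0-9 FREE][10-17 ALLOC][18-20 ALLOC][21-47 FREE]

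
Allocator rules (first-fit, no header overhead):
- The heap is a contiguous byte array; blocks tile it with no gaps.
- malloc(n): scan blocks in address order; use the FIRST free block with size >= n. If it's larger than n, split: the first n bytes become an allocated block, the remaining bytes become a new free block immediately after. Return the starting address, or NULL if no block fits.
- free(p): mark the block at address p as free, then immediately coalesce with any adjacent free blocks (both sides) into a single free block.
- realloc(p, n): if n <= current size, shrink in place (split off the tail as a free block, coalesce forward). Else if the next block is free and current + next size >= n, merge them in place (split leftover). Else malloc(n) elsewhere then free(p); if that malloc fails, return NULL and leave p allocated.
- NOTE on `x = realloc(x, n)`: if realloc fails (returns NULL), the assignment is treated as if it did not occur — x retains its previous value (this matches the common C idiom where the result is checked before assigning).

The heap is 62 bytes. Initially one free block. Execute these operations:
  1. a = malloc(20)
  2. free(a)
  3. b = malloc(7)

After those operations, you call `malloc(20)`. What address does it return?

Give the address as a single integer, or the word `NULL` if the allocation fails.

Answer: 7

Derivation:
Op 1: a = malloc(20) -> a = 0; heap: [0-19 ALLOC][20-61 FREE]
Op 2: free(a) -> (freed a); heap: [0-61 FREE]
Op 3: b = malloc(7) -> b = 0; heap: [0-6 ALLOC][7-61 FREE]
malloc(20): first-fit scan over [0-6 ALLOC][7-61 FREE] -> 7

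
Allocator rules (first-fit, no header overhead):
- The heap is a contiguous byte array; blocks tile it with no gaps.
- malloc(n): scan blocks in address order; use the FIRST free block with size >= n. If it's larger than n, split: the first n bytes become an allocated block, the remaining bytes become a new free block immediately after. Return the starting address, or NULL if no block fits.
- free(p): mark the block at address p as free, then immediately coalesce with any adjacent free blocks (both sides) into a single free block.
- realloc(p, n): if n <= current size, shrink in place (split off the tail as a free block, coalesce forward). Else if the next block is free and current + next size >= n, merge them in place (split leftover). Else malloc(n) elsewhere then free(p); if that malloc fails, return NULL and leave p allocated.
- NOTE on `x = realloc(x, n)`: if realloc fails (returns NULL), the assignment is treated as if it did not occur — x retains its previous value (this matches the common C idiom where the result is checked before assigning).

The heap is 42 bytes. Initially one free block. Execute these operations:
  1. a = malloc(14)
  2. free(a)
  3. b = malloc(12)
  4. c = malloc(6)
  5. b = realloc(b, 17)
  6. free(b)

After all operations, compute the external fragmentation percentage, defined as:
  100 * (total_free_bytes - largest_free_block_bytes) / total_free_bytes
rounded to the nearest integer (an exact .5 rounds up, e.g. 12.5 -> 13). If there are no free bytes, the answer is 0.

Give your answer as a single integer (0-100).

Answer: 33

Derivation:
Op 1: a = malloc(14) -> a = 0; heap: [0-13 ALLOC][14-41 FREE]
Op 2: free(a) -> (freed a); heap: [0-41 FREE]
Op 3: b = malloc(12) -> b = 0; heap: [0-11 ALLOC][12-41 FREE]
Op 4: c = malloc(6) -> c = 12; heap: [0-11 ALLOC][12-17 ALLOC][18-41 FREE]
Op 5: b = realloc(b, 17) -> b = 18; heap: [0-11 FREE][12-17 ALLOC][18-34 ALLOC][35-41 FREE]
Op 6: free(b) -> (freed b); heap: [0-11 FREE][12-17 ALLOC][18-41 FREE]
Free blocks: [12 24] total_free=36 largest=24 -> 100*(36-24)/36 = 1200/36 ≈ 33.333 -> rounds to 33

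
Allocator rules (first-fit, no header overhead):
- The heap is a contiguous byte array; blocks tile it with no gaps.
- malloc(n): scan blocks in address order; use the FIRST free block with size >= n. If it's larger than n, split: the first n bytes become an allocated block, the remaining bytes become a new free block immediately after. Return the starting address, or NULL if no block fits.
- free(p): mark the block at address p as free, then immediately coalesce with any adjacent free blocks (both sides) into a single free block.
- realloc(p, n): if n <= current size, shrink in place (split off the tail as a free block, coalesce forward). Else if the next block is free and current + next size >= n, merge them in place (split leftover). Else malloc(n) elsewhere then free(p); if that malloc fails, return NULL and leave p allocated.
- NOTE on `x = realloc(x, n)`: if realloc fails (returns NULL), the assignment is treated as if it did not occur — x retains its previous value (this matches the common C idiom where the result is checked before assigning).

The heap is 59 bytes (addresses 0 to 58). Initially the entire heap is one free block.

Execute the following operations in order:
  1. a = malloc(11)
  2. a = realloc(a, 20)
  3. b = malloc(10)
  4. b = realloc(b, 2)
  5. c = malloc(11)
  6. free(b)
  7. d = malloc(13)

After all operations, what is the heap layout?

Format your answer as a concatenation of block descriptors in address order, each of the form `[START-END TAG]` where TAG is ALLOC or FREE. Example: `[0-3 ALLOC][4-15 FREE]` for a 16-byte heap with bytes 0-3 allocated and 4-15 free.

Answer: [0-19 ALLOC][20-21 FREE][22-32 ALLOC][33-45 ALLOC][46-58 FREE]

Derivation:
Op 1: a = malloc(11) -> a = 0; heap: [0-10 ALLOC][11-58 FREE]
Op 2: a = realloc(a, 20) -> a = 0; heap: [0-19 ALLOC][20-58 FREE]
Op 3: b = malloc(10) -> b = 20; heap: [0-19 ALLOC][20-29 ALLOC][30-58 FREE]
Op 4: b = realloc(b, 2) -> b = 20; heap: [0-19 ALLOC][20-21 ALLOC][22-58 FREE]
Op 5: c = malloc(11) -> c = 22; heap: [0-19 ALLOC][20-21 ALLOC][22-32 ALLOC][33-58 FREE]
Op 6: free(b) -> (freed b); heap: [0-19 ALLOC][20-21 FREE][22-32 ALLOC][33-58 FREE]
Op 7: d = malloc(13) -> d = 33; heap: [0-19 ALLOC][20-21 FREE][22-32 ALLOC][33-45 ALLOC][46-58 FREE]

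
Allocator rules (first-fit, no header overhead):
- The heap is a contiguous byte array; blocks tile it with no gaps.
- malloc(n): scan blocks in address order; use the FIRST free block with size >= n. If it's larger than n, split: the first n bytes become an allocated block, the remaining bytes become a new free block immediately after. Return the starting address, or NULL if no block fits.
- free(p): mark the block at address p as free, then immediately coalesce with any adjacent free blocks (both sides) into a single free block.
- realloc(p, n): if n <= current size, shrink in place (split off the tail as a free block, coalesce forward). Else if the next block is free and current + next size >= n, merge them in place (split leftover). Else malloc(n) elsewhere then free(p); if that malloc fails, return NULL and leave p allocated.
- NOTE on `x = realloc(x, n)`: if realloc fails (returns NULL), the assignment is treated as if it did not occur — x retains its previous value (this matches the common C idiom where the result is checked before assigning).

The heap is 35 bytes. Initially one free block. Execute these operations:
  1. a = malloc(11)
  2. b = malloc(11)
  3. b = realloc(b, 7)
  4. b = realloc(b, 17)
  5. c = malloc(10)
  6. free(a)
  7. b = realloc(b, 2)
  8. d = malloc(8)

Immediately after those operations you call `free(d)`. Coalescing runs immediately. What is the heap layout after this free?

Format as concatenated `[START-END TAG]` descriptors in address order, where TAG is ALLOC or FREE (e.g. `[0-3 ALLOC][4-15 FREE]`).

Op 1: a = malloc(11) -> a = 0; heap: [0-10 ALLOC][11-34 FREE]
Op 2: b = malloc(11) -> b = 11; heap: [0-10 ALLOC][11-21 ALLOC][22-34 FREE]
Op 3: b = realloc(b, 7) -> b = 11; heap: [0-10 ALLOC][11-17 ALLOC][18-34 FREE]
Op 4: b = realloc(b, 17) -> b = 11; heap: [0-10 ALLOC][11-27 ALLOC][28-34 FREE]
Op 5: c = malloc(10) -> c = NULL; heap: [0-10 ALLOC][11-27 ALLOC][28-34 FREE]
Op 6: free(a) -> (freed a); heap: [0-10 FREE][11-27 ALLOC][28-34 FREE]
Op 7: b = realloc(b, 2) -> b = 11; heap: [0-10 FREE][11-12 ALLOC][13-34 FREE]
Op 8: d = malloc(8) -> d = 0; heap: [0-7 ALLOC][8-10 FREE][11-12 ALLOC][13-34 FREE]
free(d): d = 0 -> block [0-7 ALLOC]; mark free, coalesce with adjacent free neighbors -> [0-10 FREE][11-12 ALLOC][13-34 FREE]

Answer: [0-10 FREE][11-12 ALLOC][13-34 FREE]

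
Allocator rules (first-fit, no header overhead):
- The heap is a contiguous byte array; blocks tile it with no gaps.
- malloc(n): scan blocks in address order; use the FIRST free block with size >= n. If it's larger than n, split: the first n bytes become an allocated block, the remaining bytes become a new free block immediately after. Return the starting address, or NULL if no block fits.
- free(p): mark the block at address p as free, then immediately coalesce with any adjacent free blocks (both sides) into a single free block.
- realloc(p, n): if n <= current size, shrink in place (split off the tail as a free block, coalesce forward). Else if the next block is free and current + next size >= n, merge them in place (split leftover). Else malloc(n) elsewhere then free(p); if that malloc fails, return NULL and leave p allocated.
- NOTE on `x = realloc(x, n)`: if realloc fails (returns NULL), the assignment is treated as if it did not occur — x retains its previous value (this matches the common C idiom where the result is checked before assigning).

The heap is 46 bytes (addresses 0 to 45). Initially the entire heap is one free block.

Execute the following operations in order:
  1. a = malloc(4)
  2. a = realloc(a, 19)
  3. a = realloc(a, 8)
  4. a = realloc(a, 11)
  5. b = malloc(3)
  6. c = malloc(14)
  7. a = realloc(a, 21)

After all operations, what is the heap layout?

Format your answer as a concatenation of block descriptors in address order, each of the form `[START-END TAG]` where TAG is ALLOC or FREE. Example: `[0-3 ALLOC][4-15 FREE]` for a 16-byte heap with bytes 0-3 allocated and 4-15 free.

Op 1: a = malloc(4) -> a = 0; heap: [0-3 ALLOC][4-45 FREE]
Op 2: a = realloc(a, 19) -> a = 0; heap: [0-18 ALLOC][19-45 FREE]
Op 3: a = realloc(a, 8) -> a = 0; heap: [0-7 ALLOC][8-45 FREE]
Op 4: a = realloc(a, 11) -> a = 0; heap: [0-10 ALLOC][11-45 FREE]
Op 5: b = malloc(3) -> b = 11; heap: [0-10 ALLOC][11-13 ALLOC][14-45 FREE]
Op 6: c = malloc(14) -> c = 14; heap: [0-10 ALLOC][11-13 ALLOC][14-27 ALLOC][28-45 FREE]
Op 7: a = realloc(a, 21) -> NULL (a unchanged); heap: [0-10 ALLOC][11-13 ALLOC][14-27 ALLOC][28-45 FREE]

Answer: [0-10 ALLOC][11-13 ALLOC][14-27 ALLOC][28-45 FREE]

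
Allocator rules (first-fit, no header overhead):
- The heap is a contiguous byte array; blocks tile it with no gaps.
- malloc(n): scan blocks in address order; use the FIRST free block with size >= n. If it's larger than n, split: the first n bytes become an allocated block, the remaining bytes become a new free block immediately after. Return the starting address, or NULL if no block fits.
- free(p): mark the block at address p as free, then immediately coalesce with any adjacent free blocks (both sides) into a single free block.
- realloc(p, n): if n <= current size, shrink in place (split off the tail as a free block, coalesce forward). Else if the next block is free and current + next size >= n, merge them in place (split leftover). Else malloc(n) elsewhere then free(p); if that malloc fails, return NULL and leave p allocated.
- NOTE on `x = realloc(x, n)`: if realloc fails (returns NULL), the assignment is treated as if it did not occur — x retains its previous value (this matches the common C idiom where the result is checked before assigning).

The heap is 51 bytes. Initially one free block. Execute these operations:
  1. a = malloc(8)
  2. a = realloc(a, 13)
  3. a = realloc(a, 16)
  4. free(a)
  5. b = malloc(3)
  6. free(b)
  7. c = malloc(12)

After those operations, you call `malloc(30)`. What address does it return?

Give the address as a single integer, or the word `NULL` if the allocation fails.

Op 1: a = malloc(8) -> a = 0; heap: [0-7 ALLOC][8-50 FREE]
Op 2: a = realloc(a, 13) -> a = 0; heap: [0-12 ALLOC][13-50 FREE]
Op 3: a = realloc(a, 16) -> a = 0; heap: [0-15 ALLOC][16-50 FREE]
Op 4: free(a) -> (freed a); heap: [0-50 FREE]
Op 5: b = malloc(3) -> b = 0; heap: [0-2 ALLOC][3-50 FREE]
Op 6: free(b) -> (freed b); heap: [0-50 FREE]
Op 7: c = malloc(12) -> c = 0; heap: [0-11 ALLOC][12-50 FREE]
malloc(30): first-fit scan over [0-11 ALLOC][12-50 FREE] -> 12

Answer: 12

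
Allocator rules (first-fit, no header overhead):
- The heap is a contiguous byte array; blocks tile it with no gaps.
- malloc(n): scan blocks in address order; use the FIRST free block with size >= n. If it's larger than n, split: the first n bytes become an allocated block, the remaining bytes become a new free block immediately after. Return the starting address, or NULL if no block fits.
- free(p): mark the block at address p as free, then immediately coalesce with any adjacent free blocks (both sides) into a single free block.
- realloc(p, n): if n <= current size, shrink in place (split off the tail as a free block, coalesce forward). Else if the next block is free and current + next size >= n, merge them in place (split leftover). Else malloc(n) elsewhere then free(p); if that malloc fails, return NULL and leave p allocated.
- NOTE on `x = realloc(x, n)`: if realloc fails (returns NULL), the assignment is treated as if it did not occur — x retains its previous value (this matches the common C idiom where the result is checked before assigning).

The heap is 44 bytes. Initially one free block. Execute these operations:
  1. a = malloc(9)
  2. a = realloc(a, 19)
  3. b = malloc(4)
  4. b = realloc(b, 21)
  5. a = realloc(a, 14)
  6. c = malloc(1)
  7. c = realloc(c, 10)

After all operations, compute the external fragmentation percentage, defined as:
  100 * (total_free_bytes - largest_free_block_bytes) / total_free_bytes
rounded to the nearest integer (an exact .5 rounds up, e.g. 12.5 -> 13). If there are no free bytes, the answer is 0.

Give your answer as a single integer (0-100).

Answer: 50

Derivation:
Op 1: a = malloc(9) -> a = 0; heap: [0-8 ALLOC][9-43 FREE]
Op 2: a = realloc(a, 19) -> a = 0; heap: [0-18 ALLOC][19-43 FREE]
Op 3: b = malloc(4) -> b = 19; heap: [0-18 ALLOC][19-22 ALLOC][23-43 FREE]
Op 4: b = realloc(b, 21) -> b = 19; heap: [0-18 ALLOC][19-39 ALLOC][40-43 FREE]
Op 5: a = realloc(a, 14) -> a = 0; heap: [0-13 ALLOC][14-18 FREE][19-39 ALLOC][40-43 FREE]
Op 6: c = malloc(1) -> c = 14; heap: [0-13 ALLOC][14-14 ALLOC][15-18 FREE][19-39 ALLOC][40-43 FREE]
Op 7: c = realloc(c, 10) -> NULL (c unchanged); heap: [0-13 ALLOC][14-14 ALLOC][15-18 FREE][19-39 ALLOC][40-43 FREE]
Free blocks: [4 4] total_free=8 largest=4 -> 100*(8-4)/8 = 400/8 = 50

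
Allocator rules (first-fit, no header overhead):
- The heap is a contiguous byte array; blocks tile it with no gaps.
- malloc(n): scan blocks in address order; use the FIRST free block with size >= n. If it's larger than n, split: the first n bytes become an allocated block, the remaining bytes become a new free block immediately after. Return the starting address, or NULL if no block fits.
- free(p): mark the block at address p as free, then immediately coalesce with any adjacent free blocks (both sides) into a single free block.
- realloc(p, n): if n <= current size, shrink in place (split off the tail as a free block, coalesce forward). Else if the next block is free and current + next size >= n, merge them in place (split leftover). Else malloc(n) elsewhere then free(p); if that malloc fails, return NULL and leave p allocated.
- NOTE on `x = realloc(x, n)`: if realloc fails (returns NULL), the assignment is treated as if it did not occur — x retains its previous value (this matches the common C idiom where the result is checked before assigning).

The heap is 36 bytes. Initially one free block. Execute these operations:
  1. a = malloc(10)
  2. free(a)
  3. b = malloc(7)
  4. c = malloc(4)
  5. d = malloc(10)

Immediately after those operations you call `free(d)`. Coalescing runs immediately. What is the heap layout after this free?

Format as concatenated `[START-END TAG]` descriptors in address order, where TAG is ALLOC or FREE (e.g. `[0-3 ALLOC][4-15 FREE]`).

Answer: [0-6 ALLOC][7-10 ALLOC][11-35 FREE]

Derivation:
Op 1: a = malloc(10) -> a = 0; heap: [0-9 ALLOC][10-35 FREE]
Op 2: free(a) -> (freed a); heap: [0-35 FREE]
Op 3: b = malloc(7) -> b = 0; heap: [0-6 ALLOC][7-35 FREE]
Op 4: c = malloc(4) -> c = 7; heap: [0-6 ALLOC][7-10 ALLOC][11-35 FREE]
Op 5: d = malloc(10) -> d = 11; heap: [0-6 ALLOC][7-10 ALLOC][11-20 ALLOC][21-35 FREE]
free(d): d = 11 -> block [11-20 ALLOC]; mark free, coalesce with adjacent free neighbors -> [0-6 ALLOC][7-10 ALLOC][11-35 FREE]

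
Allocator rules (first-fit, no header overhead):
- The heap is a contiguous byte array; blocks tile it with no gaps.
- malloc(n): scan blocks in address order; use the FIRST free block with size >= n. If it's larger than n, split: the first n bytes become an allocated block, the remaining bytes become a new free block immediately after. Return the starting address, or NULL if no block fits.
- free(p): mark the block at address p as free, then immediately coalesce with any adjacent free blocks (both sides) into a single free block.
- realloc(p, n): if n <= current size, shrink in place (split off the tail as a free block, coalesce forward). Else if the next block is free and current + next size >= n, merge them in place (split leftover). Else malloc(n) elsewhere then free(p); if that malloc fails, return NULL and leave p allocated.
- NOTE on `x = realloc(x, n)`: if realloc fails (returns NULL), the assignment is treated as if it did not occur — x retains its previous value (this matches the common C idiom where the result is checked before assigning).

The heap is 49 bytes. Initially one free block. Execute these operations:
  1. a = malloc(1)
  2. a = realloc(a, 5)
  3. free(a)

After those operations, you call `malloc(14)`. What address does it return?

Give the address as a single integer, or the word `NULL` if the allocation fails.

Op 1: a = malloc(1) -> a = 0; heap: [0-0 ALLOC][1-48 FREE]
Op 2: a = realloc(a, 5) -> a = 0; heap: [0-4 ALLOC][5-48 FREE]
Op 3: free(a) -> (freed a); heap: [0-48 FREE]
malloc(14): first-fit scan over [0-48 FREE] -> 0

Answer: 0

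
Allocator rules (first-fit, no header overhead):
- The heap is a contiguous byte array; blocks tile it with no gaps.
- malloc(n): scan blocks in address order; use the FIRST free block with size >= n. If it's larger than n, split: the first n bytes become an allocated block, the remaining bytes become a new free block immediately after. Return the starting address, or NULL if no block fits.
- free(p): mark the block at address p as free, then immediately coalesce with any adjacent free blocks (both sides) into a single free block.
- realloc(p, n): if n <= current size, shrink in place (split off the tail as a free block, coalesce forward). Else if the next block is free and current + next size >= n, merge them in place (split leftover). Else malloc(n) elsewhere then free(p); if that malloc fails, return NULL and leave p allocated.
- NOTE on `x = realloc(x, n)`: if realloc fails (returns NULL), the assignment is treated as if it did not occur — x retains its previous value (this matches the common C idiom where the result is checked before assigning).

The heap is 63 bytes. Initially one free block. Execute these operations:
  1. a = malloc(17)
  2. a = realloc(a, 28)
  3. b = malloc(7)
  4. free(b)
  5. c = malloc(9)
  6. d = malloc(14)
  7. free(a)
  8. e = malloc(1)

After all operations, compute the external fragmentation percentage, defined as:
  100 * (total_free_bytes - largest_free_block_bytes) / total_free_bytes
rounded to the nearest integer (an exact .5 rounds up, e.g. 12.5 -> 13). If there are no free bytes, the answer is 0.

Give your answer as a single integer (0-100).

Answer: 31

Derivation:
Op 1: a = malloc(17) -> a = 0; heap: [0-16 ALLOC][17-62 FREE]
Op 2: a = realloc(a, 28) -> a = 0; heap: [0-27 ALLOC][28-62 FREE]
Op 3: b = malloc(7) -> b = 28; heap: [0-27 ALLOC][28-34 ALLOC][35-62 FREE]
Op 4: free(b) -> (freed b); heap: [0-27 ALLOC][28-62 FREE]
Op 5: c = malloc(9) -> c = 28; heap: [0-27 ALLOC][28-36 ALLOC][37-62 FREE]
Op 6: d = malloc(14) -> d = 37; heap: [0-27 ALLOC][28-36 ALLOC][37-50 ALLOC][51-62 FREE]
Op 7: free(a) -> (freed a); heap: [0-27 FREE][28-36 ALLOC][37-50 ALLOC][51-62 FREE]
Op 8: e = malloc(1) -> e = 0; heap: [0-0 ALLOC][1-27 FREE][28-36 ALLOC][37-50 ALLOC][51-62 FREE]
Free blocks: [27 12] total_free=39 largest=27 -> 100*(39-27)/39 = 1200/39 ≈ 30.769 -> rounds to 31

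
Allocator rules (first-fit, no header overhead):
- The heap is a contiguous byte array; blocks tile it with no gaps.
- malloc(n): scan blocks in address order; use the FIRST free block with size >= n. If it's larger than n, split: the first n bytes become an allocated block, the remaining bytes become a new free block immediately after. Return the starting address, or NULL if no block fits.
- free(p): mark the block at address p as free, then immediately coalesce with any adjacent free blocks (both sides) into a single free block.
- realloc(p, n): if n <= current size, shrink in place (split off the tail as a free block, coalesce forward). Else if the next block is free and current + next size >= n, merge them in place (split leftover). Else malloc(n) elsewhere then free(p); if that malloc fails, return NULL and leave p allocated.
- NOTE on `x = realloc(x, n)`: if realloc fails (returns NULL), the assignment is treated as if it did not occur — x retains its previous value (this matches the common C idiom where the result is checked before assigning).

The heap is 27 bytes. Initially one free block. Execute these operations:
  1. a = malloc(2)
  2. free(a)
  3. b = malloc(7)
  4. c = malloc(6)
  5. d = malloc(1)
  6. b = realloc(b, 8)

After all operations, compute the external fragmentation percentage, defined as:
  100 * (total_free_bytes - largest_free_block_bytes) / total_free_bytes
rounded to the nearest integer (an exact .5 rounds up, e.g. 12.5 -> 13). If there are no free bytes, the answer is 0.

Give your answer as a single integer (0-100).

Op 1: a = malloc(2) -> a = 0; heap: [0-1 ALLOC][2-26 FREE]
Op 2: free(a) -> (freed a); heap: [0-26 FREE]
Op 3: b = malloc(7) -> b = 0; heap: [0-6 ALLOC][7-26 FREE]
Op 4: c = malloc(6) -> c = 7; heap: [0-6 ALLOC][7-12 ALLOC][13-26 FREE]
Op 5: d = malloc(1) -> d = 13; heap: [0-6 ALLOC][7-12 ALLOC][13-13 ALLOC][14-26 FREE]
Op 6: b = realloc(b, 8) -> b = 14; heap: [0-6 FREE][7-12 ALLOC][13-13 ALLOC][14-21 ALLOC][22-26 FREE]
Free blocks: [7 5] total_free=12 largest=7 -> 100*(12-7)/12 = 500/12 ≈ 41.667 -> rounds to 42

Answer: 42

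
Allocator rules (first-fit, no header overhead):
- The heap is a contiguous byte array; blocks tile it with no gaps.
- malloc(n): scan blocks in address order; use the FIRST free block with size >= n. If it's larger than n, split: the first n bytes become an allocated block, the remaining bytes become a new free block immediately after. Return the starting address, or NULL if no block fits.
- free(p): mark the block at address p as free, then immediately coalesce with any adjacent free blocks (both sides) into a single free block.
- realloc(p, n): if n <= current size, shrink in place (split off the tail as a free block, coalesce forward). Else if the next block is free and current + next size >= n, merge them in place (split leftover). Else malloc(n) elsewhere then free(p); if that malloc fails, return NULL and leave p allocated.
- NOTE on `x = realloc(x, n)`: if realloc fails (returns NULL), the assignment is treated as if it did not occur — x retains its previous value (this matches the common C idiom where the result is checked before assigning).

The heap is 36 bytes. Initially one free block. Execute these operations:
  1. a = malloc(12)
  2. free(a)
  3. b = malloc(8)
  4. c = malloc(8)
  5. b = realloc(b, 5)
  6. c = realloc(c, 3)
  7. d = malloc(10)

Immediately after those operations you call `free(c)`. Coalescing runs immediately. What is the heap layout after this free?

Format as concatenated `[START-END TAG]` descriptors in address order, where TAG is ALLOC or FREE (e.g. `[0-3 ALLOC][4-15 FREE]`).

Answer: [0-4 ALLOC][5-10 FREE][11-20 ALLOC][21-35 FREE]

Derivation:
Op 1: a = malloc(12) -> a = 0; heap: [0-11 ALLOC][12-35 FREE]
Op 2: free(a) -> (freed a); heap: [0-35 FREE]
Op 3: b = malloc(8) -> b = 0; heap: [0-7 ALLOC][8-35 FREE]
Op 4: c = malloc(8) -> c = 8; heap: [0-7 ALLOC][8-15 ALLOC][16-35 FREE]
Op 5: b = realloc(b, 5) -> b = 0; heap: [0-4 ALLOC][5-7 FREE][8-15 ALLOC][16-35 FREE]
Op 6: c = realloc(c, 3) -> c = 8; heap: [0-4 ALLOC][5-7 FREE][8-10 ALLOC][11-35 FREE]
Op 7: d = malloc(10) -> d = 11; heap: [0-4 ALLOC][5-7 FREE][8-10 ALLOC][11-20 ALLOC][21-35 FREE]
free(c): c = 8 -> block [8-10 ALLOC]; mark free, coalesce with adjacent free neighbors -> [0-4 ALLOC][5-10 FREE][11-20 ALLOC][21-35 FREE]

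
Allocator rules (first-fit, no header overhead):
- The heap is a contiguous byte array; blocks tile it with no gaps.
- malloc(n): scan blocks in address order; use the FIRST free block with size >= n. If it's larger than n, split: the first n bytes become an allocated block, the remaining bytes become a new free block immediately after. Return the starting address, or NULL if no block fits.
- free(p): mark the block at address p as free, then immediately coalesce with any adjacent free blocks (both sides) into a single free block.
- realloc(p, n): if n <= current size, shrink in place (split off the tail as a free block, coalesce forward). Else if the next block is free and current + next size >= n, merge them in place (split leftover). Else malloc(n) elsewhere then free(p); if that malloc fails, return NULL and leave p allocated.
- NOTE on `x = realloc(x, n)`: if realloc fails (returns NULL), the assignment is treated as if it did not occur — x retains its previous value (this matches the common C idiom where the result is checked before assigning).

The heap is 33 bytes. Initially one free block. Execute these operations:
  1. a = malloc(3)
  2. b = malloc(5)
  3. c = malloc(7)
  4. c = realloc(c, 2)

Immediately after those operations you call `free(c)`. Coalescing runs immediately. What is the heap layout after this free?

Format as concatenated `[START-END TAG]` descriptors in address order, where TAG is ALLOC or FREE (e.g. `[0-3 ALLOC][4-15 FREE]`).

Answer: [0-2 ALLOC][3-7 ALLOC][8-32 FREE]

Derivation:
Op 1: a = malloc(3) -> a = 0; heap: [0-2 ALLOC][3-32 FREE]
Op 2: b = malloc(5) -> b = 3; heap: [0-2 ALLOC][3-7 ALLOC][8-32 FREE]
Op 3: c = malloc(7) -> c = 8; heap: [0-2 ALLOC][3-7 ALLOC][8-14 ALLOC][15-32 FREE]
Op 4: c = realloc(c, 2) -> c = 8; heap: [0-2 ALLOC][3-7 ALLOC][8-9 ALLOC][10-32 FREE]
free(c): c = 8 -> block [8-9 ALLOC]; mark free, coalesce with adjacent free neighbors -> [0-2 ALLOC][3-7 ALLOC][8-32 FREE]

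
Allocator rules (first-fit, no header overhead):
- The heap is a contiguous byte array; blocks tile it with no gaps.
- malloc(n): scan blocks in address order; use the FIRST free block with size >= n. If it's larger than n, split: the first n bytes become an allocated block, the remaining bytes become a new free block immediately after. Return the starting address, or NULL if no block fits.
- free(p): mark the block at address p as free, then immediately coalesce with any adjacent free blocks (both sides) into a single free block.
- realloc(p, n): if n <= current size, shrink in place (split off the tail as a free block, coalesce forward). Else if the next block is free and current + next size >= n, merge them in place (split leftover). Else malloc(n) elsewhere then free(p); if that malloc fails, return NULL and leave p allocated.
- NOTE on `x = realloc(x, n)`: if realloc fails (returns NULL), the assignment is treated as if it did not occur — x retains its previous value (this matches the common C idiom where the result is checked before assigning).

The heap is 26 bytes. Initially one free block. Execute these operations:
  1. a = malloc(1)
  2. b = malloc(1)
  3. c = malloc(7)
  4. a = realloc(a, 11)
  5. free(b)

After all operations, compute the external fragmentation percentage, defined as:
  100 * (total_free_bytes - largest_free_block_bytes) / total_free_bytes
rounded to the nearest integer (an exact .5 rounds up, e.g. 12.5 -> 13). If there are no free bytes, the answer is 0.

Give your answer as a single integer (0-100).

Op 1: a = malloc(1) -> a = 0; heap: [0-0 ALLOC][1-25 FREE]
Op 2: b = malloc(1) -> b = 1; heap: [0-0 ALLOC][1-1 ALLOC][2-25 FREE]
Op 3: c = malloc(7) -> c = 2; heap: [0-0 ALLOC][1-1 ALLOC][2-8 ALLOC][9-25 FREE]
Op 4: a = realloc(a, 11) -> a = 9; heap: [0-0 FREE][1-1 ALLOC][2-8 ALLOC][9-19 ALLOC][20-25 FREE]
Op 5: free(b) -> (freed b); heap: [0-1 FREE][2-8 ALLOC][9-19 ALLOC][20-25 FREE]
Free blocks: [2 6] total_free=8 largest=6 -> 100*(8-6)/8 = 200/8 = 25

Answer: 25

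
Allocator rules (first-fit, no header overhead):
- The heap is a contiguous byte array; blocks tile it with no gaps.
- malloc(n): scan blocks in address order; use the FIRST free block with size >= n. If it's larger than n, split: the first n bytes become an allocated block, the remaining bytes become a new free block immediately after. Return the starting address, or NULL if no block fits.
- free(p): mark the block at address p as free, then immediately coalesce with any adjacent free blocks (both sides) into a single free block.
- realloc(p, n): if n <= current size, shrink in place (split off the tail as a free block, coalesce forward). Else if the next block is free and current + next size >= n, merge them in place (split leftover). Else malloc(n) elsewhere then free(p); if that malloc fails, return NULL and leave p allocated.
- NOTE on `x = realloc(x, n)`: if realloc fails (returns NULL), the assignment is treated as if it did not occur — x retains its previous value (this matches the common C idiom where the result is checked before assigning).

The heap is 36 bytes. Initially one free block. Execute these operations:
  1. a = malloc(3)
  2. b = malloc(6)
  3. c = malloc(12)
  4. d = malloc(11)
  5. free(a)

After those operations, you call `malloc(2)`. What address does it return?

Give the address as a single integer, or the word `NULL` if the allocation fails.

Op 1: a = malloc(3) -> a = 0; heap: [0-2 ALLOC][3-35 FREE]
Op 2: b = malloc(6) -> b = 3; heap: [0-2 ALLOC][3-8 ALLOC][9-35 FREE]
Op 3: c = malloc(12) -> c = 9; heap: [0-2 ALLOC][3-8 ALLOC][9-20 ALLOC][21-35 FREE]
Op 4: d = malloc(11) -> d = 21; heap: [0-2 ALLOC][3-8 ALLOC][9-20 ALLOC][21-31 ALLOC][32-35 FREE]
Op 5: free(a) -> (freed a); heap: [0-2 FREE][3-8 ALLOC][9-20 ALLOC][21-31 ALLOC][32-35 FREE]
malloc(2): first-fit scan over [0-2 FREE][3-8 ALLOC][9-20 ALLOC][21-31 ALLOC][32-35 FREE] -> 0

Answer: 0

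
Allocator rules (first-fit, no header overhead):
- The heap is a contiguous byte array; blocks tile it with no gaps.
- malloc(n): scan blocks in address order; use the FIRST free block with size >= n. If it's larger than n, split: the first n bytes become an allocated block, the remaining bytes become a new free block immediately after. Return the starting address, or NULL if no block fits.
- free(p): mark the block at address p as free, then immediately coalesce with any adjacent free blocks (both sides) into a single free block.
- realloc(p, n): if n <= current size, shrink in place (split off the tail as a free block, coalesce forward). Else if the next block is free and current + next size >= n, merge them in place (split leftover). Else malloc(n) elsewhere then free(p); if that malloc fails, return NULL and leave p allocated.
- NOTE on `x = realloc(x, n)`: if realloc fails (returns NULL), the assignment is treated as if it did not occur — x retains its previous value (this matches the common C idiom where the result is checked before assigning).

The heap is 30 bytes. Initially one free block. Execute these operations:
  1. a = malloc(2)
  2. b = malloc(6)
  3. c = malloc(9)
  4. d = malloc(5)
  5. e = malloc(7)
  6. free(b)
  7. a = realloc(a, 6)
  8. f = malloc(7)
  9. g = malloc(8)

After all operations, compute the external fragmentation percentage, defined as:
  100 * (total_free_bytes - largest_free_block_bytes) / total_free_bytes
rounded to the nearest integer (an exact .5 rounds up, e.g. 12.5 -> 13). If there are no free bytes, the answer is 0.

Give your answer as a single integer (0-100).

Answer: 33

Derivation:
Op 1: a = malloc(2) -> a = 0; heap: [0-1 ALLOC][2-29 FREE]
Op 2: b = malloc(6) -> b = 2; heap: [0-1 ALLOC][2-7 ALLOC][8-29 FREE]
Op 3: c = malloc(9) -> c = 8; heap: [0-1 ALLOC][2-7 ALLOC][8-16 ALLOC][17-29 FREE]
Op 4: d = malloc(5) -> d = 17; heap: [0-1 ALLOC][2-7 ALLOC][8-16 ALLOC][17-21 ALLOC][22-29 FREE]
Op 5: e = malloc(7) -> e = 22; heap: [0-1 ALLOC][2-7 ALLOC][8-16 ALLOC][17-21 ALLOC][22-28 ALLOC][29-29 FREE]
Op 6: free(b) -> (freed b); heap: [0-1 ALLOC][2-7 FREE][8-16 ALLOC][17-21 ALLOC][22-28 ALLOC][29-29 FREE]
Op 7: a = realloc(a, 6) -> a = 0; heap: [0-5 ALLOC][6-7 FREE][8-16 ALLOC][17-21 ALLOC][22-28 ALLOC][29-29 FREE]
Op 8: f = malloc(7) -> f = NULL; heap: [0-5 ALLOC][6-7 FREE][8-16 ALLOC][17-21 ALLOC][22-28 ALLOC][29-29 FREE]
Op 9: g = malloc(8) -> g = NULL; heap: [0-5 ALLOC][6-7 FREE][8-16 ALLOC][17-21 ALLOC][22-28 ALLOC][29-29 FREE]
Free blocks: [2 1] total_free=3 largest=2 -> 100*(3-2)/3 = 100/3 ≈ 33.333 -> rounds to 33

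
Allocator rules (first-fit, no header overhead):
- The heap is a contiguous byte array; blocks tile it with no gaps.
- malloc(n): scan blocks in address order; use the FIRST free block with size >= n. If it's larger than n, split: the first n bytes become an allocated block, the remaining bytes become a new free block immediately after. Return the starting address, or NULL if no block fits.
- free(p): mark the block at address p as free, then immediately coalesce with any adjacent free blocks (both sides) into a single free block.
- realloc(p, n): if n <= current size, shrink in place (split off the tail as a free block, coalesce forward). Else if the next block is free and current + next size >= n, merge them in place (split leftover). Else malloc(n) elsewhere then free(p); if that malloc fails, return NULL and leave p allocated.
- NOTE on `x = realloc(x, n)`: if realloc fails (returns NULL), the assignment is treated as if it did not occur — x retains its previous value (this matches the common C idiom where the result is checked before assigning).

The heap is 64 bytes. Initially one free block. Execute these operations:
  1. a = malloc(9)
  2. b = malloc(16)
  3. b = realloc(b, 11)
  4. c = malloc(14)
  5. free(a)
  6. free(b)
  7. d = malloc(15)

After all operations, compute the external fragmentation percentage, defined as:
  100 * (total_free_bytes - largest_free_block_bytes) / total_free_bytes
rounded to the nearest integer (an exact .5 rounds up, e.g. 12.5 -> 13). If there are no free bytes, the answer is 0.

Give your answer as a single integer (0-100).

Answer: 14

Derivation:
Op 1: a = malloc(9) -> a = 0; heap: [0-8 ALLOC][9-63 FREE]
Op 2: b = malloc(16) -> b = 9; heap: [0-8 ALLOC][9-24 ALLOC][25-63 FREE]
Op 3: b = realloc(b, 11) -> b = 9; heap: [0-8 ALLOC][9-19 ALLOC][20-63 FREE]
Op 4: c = malloc(14) -> c = 20; heap: [0-8 ALLOC][9-19 ALLOC][20-33 ALLOC][34-63 FREE]
Op 5: free(a) -> (freed a); heap: [0-8 FREE][9-19 ALLOC][20-33 ALLOC][34-63 FREE]
Op 6: free(b) -> (freed b); heap: [0-19 FREE][20-33 ALLOC][34-63 FREE]
Op 7: d = malloc(15) -> d = 0; heap: [0-14 ALLOC][15-19 FREE][20-33 ALLOC][34-63 FREE]
Free blocks: [5 30] total_free=35 largest=30 -> 100*(35-30)/35 = 500/35 ≈ 14.286 -> rounds to 14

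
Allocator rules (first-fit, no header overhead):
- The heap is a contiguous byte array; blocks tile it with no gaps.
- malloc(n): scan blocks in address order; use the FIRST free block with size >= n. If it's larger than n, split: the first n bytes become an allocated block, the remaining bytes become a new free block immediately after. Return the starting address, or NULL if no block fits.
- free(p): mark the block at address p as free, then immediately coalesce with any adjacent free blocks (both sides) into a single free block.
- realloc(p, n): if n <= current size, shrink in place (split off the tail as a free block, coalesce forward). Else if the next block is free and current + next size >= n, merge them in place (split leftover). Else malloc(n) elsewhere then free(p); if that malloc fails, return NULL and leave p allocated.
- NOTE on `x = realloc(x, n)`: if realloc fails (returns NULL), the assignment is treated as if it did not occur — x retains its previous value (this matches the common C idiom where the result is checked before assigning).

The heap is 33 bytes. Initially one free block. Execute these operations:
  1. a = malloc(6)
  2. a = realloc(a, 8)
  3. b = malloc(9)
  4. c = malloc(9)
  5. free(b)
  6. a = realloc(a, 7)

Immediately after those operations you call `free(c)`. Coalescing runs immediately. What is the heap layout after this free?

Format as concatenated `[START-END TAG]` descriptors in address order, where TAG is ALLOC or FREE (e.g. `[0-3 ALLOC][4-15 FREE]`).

Answer: [0-6 ALLOC][7-32 FREE]

Derivation:
Op 1: a = malloc(6) -> a = 0; heap: [0-5 ALLOC][6-32 FREE]
Op 2: a = realloc(a, 8) -> a = 0; heap: [0-7 ALLOC][8-32 FREE]
Op 3: b = malloc(9) -> b = 8; heap: [0-7 ALLOC][8-16 ALLOC][17-32 FREE]
Op 4: c = malloc(9) -> c = 17; heap: [0-7 ALLOC][8-16 ALLOC][17-25 ALLOC][26-32 FREE]
Op 5: free(b) -> (freed b); heap: [0-7 ALLOC][8-16 FREE][17-25 ALLOC][26-32 FREE]
Op 6: a = realloc(a, 7) -> a = 0; heap: [0-6 ALLOC][7-16 FREE][17-25 ALLOC][26-32 FREE]
free(c): c = 17 -> block [17-25 ALLOC]; mark free, coalesce with adjacent free neighbors -> [0-6 ALLOC][7-32 FREE]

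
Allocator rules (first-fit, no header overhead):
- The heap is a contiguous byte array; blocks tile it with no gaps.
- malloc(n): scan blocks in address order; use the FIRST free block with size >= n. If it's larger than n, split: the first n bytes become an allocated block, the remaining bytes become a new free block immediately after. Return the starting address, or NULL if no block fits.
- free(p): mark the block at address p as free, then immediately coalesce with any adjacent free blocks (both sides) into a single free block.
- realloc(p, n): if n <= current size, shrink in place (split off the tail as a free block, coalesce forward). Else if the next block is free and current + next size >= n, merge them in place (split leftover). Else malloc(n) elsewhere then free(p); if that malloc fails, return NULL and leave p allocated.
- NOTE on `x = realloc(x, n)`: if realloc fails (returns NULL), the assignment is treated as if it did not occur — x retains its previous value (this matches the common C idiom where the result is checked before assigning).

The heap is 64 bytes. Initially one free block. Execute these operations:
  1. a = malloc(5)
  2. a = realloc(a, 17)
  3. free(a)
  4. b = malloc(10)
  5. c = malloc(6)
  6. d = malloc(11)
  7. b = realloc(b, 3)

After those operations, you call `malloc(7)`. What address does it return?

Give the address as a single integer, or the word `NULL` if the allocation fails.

Answer: 3

Derivation:
Op 1: a = malloc(5) -> a = 0; heap: [0-4 ALLOC][5-63 FREE]
Op 2: a = realloc(a, 17) -> a = 0; heap: [0-16 ALLOC][17-63 FREE]
Op 3: free(a) -> (freed a); heap: [0-63 FREE]
Op 4: b = malloc(10) -> b = 0; heap: [0-9 ALLOC][10-63 FREE]
Op 5: c = malloc(6) -> c = 10; heap: [0-9 ALLOC][10-15 ALLOC][16-63 FREE]
Op 6: d = malloc(11) -> d = 16; heap: [0-9 ALLOC][10-15 ALLOC][16-26 ALLOC][27-63 FREE]
Op 7: b = realloc(b, 3) -> b = 0; heap: [0-2 ALLOC][3-9 FREE][10-15 ALLOC][16-26 ALLOC][27-63 FREE]
malloc(7): first-fit scan over [0-2 ALLOC][3-9 FREE][10-15 ALLOC][16-26 ALLOC][27-63 FREE] -> 3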